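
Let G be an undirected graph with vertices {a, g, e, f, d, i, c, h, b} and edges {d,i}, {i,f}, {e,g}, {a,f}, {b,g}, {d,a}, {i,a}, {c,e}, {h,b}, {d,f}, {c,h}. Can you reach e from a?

The component containing a is {a, d, f, i}, and e is not in it.

No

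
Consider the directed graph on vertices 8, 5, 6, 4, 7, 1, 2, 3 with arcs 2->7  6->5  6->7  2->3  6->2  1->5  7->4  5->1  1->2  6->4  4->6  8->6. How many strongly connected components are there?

{1, 2, 4, 5, 6, 7} are all mutually reachable — one SCC of size 6.
{8} is an SCC by itself.
{3} is an SCC by itself.
That gives 3 strongly connected components.

3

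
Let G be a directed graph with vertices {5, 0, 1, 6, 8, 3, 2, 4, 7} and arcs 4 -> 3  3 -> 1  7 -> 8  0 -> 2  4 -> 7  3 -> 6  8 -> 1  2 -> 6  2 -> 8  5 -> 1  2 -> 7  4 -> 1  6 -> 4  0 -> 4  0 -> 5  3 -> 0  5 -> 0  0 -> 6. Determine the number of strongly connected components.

4

{0, 2, 3, 4, 5, 6} are all mutually reachable — one SCC of size 6.
{7} is an SCC by itself.
{1} is an SCC by itself.
{8} is an SCC by itself.
That gives 4 strongly connected components.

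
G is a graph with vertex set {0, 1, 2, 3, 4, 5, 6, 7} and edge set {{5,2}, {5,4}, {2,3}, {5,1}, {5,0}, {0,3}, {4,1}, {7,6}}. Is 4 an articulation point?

No

Deleting 4 leaves 2 components (was 2), so 4 is not a cut vertex.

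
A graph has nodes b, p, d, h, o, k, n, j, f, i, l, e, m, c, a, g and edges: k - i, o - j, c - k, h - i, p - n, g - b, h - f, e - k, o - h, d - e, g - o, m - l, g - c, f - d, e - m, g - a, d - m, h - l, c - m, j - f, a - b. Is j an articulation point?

Deleting j leaves 2 components (was 2), so j is not a cut vertex.

No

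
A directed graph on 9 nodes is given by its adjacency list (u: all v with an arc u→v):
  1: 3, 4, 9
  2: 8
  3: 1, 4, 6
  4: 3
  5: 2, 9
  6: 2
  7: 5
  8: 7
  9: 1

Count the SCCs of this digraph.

{1, 2, 3, 4, 5, 6, 7, 8, 9} are all mutually reachable — one SCC of size 9.
That gives 1 strongly connected component.

1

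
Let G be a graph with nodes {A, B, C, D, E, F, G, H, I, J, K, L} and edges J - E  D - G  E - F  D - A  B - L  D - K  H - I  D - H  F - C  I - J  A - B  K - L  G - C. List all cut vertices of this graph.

D

Removing D increases the component count from 1 to 2, so D is a cut vertex.
By contrast removing H leaves 1 component; it is not a cut vertex. No other vertex is a cut vertex either.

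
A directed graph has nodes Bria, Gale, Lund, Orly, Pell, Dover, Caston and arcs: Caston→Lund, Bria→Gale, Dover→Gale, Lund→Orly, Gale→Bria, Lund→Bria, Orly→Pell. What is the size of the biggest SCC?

2

{Bria, Gale} are all mutually reachable — one SCC of size 2.
{Pell} is an SCC by itself.
{Dover} is an SCC by itself.
{Lund} is an SCC by itself.
{Orly} is an SCC by itself.
(and 1 more singleton SCC)
The largest has 2 vertices.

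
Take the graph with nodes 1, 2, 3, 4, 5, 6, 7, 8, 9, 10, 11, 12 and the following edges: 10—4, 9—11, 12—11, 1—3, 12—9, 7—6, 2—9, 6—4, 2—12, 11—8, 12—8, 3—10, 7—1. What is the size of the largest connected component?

6

5 is isolated — a component by itself.
Starting from 2 we can reach 2, 8, 9, 11, 12. That is one component of size 5.
Starting from 1 we can reach 1, 3, 4, 6, 7, 10. That is one component of size 6.
The largest has 6 vertices.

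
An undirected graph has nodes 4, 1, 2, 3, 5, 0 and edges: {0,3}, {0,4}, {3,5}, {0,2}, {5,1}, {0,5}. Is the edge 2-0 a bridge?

Removing 2-0 leaves no path between 2 and 0: the component count goes from 1 to 2. So it is a bridge.

Yes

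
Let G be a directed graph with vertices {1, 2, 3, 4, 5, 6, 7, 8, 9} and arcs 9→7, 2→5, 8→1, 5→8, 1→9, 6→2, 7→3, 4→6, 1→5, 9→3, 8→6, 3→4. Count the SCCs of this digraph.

{1, 2, 3, 4, 5, 6, 7, 8, 9} are all mutually reachable — one SCC of size 9.
That gives 1 strongly connected component.

1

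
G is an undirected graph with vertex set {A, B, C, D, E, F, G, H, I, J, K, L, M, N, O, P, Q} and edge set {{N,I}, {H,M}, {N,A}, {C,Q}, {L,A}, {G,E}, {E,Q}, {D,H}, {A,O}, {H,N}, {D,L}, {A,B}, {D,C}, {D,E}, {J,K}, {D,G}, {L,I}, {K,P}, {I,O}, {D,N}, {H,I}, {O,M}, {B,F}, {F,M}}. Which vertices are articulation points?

D, K

Removing D increases the component count from 2 to 3, so D is a cut vertex.
Removing K increases the component count from 2 to 3, so K is a cut vertex.
By contrast removing A leaves 2 components; it is not a cut vertex. No other vertex is a cut vertex either.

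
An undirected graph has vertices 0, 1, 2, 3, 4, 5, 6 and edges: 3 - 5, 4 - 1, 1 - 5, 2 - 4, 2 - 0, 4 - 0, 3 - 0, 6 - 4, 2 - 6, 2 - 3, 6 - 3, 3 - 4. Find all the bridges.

The edges on the cycle 3-4-1-5-3 are not bridges since each lies on that cycle.
Every edge lies on some cycle, so there are no bridges.

none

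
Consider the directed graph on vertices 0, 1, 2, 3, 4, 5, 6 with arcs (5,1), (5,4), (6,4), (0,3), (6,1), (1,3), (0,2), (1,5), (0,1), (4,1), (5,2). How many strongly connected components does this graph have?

5

{1, 4, 5} are all mutually reachable — one SCC of size 3.
{0} is an SCC by itself.
{2} is an SCC by itself.
{3} is an SCC by itself.
{6} is an SCC by itself.
That gives 5 strongly connected components.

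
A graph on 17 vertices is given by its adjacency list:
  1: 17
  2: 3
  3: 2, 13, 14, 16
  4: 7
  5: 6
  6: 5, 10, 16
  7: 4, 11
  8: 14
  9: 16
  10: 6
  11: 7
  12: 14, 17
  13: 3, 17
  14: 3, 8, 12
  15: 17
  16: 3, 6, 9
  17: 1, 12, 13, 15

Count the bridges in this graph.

11

The edges on the cycle 3-14-12-17-13-3 are not bridges since each lies on that cycle.
But removing 14-8 disconnects 14 from 8; removing 6-16 disconnects 6 from 16; removing 17-15 disconnects 17 from 15; removing 6-10 disconnects 6 from 10 — these are bridges.
In total 11 edges are bridges.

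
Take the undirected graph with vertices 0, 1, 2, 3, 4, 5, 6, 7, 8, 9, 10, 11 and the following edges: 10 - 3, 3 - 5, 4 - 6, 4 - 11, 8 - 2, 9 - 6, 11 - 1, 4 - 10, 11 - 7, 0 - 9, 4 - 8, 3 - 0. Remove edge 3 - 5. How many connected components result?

Before removal there is 1 component.
3 - 5 is a bridge — removing it separates 3's side from 5's side.
After removal: 2 components.

2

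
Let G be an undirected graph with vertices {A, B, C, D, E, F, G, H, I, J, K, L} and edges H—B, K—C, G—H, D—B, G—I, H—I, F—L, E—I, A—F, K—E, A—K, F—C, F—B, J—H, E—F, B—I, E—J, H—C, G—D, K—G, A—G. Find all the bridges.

F-L

The edges on the cycle K-E-F-B-I-H-G-K are not bridges since each lies on that cycle.
But removing F—L disconnects F from L — this is a bridge.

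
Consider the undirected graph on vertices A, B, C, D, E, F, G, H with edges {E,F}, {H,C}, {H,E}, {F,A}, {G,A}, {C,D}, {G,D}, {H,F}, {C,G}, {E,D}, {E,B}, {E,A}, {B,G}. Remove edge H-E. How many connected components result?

H and E are still connected via H-F-E, so the component count stays at 1.

1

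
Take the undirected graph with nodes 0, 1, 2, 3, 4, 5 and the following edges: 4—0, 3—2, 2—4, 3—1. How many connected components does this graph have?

2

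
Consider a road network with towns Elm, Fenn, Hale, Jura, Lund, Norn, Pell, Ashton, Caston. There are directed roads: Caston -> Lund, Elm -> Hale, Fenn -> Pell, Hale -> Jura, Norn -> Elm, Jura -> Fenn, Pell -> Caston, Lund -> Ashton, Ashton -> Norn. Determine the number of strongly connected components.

1

{Elm, Fenn, Hale, Jura, Lund, Norn, Pell, Ashton, Caston} are all mutually reachable — one SCC of size 9.
That gives 1 strongly connected component.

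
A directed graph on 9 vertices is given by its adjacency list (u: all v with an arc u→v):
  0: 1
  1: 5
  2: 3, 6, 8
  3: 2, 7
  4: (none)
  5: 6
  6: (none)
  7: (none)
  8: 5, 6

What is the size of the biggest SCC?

{2, 3} are all mutually reachable — one SCC of size 2.
{8} is an SCC by itself.
{4} is an SCC by itself.
{5} is an SCC by itself.
{1} is an SCC by itself.
(and 3 more singleton SCCs)
The largest has 2 vertices.

2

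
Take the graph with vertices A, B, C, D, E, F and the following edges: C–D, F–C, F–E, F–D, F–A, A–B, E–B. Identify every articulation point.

F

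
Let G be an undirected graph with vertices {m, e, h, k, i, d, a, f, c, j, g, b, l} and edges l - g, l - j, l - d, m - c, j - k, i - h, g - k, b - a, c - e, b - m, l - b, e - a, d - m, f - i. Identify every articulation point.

i, l

Removing i increases the component count from 2 to 3, so i is a cut vertex.
Removing l increases the component count from 2 to 3, so l is a cut vertex.
By contrast removing d leaves 2 components; it is not a cut vertex. No other vertex is a cut vertex either.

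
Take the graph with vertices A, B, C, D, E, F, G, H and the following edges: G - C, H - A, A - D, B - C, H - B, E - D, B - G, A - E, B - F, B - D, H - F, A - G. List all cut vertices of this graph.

Removing E, for instance, still leaves 1 component. No single vertex removal increases the component count — the graph has no articulation points.

none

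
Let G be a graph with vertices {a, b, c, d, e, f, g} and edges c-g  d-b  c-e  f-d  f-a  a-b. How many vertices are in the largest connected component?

4

Starting from c we can reach c, e, g. That is one component of size 3.
Starting from a we can reach a, b, d, f. That is one component of size 4.
The largest has 4 vertices.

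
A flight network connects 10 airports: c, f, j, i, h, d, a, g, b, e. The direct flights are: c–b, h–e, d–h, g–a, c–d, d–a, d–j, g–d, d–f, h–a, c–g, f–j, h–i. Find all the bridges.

b-c, e-h, h-i

The edges on the cycle c-g-a-d-c are not bridges since each lies on that cycle.
But removing e–h disconnects e from h; removing c–b disconnects c from b; removing i–h disconnects i from h — these are bridges.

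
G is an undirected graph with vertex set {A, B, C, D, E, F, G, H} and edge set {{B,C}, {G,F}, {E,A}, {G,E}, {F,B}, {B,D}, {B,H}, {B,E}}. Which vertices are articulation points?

Removing B increases the component count from 1 to 4, so B is a cut vertex.
Removing E increases the component count from 1 to 2, so E is a cut vertex.
By contrast removing C leaves 1 component; it is not a cut vertex. No other vertex is a cut vertex either.

B, E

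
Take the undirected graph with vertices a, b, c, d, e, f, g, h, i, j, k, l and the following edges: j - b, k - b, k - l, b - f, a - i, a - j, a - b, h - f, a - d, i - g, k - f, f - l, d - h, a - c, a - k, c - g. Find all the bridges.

none

The edges on the cycle a-d-h-f-l-k-a are not bridges since each lies on that cycle.
Every edge lies on some cycle, so there are no bridges.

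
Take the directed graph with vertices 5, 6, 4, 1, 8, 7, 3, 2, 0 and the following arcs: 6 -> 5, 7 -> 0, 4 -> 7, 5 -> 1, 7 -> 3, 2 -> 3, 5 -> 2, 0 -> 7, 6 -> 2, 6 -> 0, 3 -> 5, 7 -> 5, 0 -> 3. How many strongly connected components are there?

{2, 3, 5} are all mutually reachable — one SCC of size 3.
{0, 7} are all mutually reachable — one SCC of size 2.
{4} is an SCC by itself.
{1} is an SCC by itself.
{8} is an SCC by itself.
(and 1 more singleton SCC)
That gives 6 strongly connected components.

6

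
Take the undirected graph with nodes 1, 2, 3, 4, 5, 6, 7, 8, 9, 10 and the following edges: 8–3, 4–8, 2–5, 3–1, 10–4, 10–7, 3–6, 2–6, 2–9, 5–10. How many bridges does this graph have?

3

The edges on the cycle 2-5-10-4-8-3-6-2 are not bridges since each lies on that cycle.
But removing 10–7 disconnects 10 from 7; removing 1–3 disconnects 1 from 3; removing 2–9 disconnects 2 from 9 — these are bridges.
That makes 3 bridges.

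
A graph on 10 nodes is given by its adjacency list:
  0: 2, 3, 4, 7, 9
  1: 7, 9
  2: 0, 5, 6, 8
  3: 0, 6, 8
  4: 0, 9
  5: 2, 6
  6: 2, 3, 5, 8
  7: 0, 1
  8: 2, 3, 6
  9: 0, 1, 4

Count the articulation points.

1

Removing 0 increases the component count from 1 to 2, so 0 is a cut vertex.
By contrast removing 2 leaves 1 component; it is not a cut vertex. No other vertex is a cut vertex either.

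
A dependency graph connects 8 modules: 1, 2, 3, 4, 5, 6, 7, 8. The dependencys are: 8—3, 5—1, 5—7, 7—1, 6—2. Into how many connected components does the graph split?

4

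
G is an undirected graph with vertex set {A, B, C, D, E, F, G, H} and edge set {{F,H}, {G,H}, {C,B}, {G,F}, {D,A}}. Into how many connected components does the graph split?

4

E is isolated — a component by itself.
Starting from A we can reach A, D. That is one component of size 2.
Starting from B we can reach B, C. That is one component of size 2.
Starting from F we can reach F, G, H. That is one component of size 3.
Total: 4 components.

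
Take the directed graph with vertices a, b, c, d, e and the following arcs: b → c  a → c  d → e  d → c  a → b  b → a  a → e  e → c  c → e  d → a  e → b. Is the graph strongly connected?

There is no directed path from b to d, so the graph is not strongly connected.

No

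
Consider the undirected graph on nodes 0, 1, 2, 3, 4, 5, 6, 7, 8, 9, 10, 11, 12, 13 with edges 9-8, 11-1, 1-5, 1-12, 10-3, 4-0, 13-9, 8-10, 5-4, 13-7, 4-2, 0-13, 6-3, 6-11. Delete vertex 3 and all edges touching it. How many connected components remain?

1

With 3 gone, the remaining components are: {0, 1, 2, 4, 5, 6, 7, 8, 9, 10, 11, 12, 13}.
That is 1 component.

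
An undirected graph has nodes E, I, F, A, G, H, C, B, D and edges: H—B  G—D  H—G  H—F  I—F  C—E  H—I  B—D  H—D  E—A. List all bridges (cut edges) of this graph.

The edges on the cycle H-I-F-H are not bridges since each lies on that cycle.
But removing C—E disconnects C from E; removing A—E disconnects A from E — these are bridges.

A-E, C-E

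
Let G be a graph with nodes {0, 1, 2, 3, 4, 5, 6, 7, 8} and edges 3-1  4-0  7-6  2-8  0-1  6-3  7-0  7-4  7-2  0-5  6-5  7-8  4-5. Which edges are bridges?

none

The edges on the cycle 7-2-8-7 are not bridges since each lies on that cycle.
Every edge lies on some cycle, so there are no bridges.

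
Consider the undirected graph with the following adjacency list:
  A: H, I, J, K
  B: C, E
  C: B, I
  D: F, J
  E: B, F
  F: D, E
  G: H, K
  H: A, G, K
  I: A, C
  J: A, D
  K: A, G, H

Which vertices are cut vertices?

Removing A increases the component count from 1 to 2, so A is a cut vertex.
By contrast removing K leaves 1 component; it is not a cut vertex. No other vertex is a cut vertex either.

A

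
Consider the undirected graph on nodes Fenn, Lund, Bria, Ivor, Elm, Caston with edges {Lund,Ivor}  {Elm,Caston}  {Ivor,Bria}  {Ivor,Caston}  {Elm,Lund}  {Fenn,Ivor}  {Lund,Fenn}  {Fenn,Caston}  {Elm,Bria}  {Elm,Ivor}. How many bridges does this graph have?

0

The edges on the cycle Elm-Lund-Fenn-Caston-Ivor-Elm are not bridges since each lies on that cycle.
Every edge lies on some cycle, so there are no bridges.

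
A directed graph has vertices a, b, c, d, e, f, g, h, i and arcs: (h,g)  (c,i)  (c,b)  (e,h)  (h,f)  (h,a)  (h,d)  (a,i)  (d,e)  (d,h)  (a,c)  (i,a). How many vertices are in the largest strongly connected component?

3

{d, e, h} are all mutually reachable — one SCC of size 3.
{a, c, i} are all mutually reachable — one SCC of size 3.
{b} is an SCC by itself.
{f} is an SCC by itself.
{g} is an SCC by itself.
The largest has 3 vertices.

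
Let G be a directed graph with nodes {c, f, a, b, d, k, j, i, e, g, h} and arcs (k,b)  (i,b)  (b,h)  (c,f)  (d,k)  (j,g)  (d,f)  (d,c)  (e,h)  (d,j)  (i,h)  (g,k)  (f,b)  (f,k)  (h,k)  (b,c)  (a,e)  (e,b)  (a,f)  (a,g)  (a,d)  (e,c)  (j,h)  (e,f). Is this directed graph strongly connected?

No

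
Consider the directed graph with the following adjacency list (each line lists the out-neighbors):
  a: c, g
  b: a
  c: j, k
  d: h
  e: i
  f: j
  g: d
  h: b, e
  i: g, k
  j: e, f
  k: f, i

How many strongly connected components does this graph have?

{a, b, c, d, e, f, g, h, i, j, k} are all mutually reachable — one SCC of size 11.
That gives 1 strongly connected component.

1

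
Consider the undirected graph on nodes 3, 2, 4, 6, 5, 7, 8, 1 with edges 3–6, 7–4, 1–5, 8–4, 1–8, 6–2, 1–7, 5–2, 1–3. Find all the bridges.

none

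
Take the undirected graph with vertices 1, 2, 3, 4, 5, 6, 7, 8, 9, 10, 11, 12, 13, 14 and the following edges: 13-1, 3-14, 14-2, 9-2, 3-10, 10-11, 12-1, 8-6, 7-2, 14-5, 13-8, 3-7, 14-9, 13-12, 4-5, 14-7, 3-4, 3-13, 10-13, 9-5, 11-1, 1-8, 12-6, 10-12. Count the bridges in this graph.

0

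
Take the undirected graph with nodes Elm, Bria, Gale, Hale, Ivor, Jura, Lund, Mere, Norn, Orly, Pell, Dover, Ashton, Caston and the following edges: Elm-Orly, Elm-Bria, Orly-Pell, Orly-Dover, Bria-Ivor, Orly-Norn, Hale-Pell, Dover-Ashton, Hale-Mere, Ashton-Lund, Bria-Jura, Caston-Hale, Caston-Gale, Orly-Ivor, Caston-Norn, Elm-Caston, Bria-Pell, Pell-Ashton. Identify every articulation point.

Removing Bria increases the component count from 1 to 2, so Bria is a cut vertex.
Removing Hale increases the component count from 1 to 2, so Hale is a cut vertex.
Removing Ashton increases the component count from 1 to 2, so Ashton is a cut vertex.
Likewise Caston is a cut vertex.
By contrast removing Lund leaves 1 component; it is not a cut vertex. No other vertex is a cut vertex either.

Bria, Hale, Ashton, Caston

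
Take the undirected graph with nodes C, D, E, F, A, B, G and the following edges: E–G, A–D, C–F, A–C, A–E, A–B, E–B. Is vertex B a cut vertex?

No

Deleting B leaves 1 component (was 1) (its neighbors A, E remain connected to each other), so B is not a cut vertex.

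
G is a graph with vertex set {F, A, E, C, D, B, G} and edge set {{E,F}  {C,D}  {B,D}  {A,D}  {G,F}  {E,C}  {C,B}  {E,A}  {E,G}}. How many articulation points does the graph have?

1

Removing E increases the component count from 1 to 2, so E is a cut vertex.
By contrast removing G leaves 1 component; it is not a cut vertex. No other vertex is a cut vertex either.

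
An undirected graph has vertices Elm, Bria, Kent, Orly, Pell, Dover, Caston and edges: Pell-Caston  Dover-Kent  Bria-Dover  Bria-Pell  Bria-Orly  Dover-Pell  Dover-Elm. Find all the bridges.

Bria-Orly, Caston-Pell, Dover-Elm, Dover-Kent

The edges on the cycle Bria-Dover-Pell-Bria are not bridges since each lies on that cycle.
But removing Pell-Caston disconnects Pell from Caston; removing Dover-Elm disconnects Dover from Elm; removing Dover-Kent disconnects Dover from Kent; removing Bria-Orly disconnects Bria from Orly — these are bridges.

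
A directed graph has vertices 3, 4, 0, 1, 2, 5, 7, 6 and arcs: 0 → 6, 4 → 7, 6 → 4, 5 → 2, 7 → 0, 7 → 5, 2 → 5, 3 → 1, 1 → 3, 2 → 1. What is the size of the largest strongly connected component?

4

{0, 4, 6, 7} are all mutually reachable — one SCC of size 4.
{1, 3} are all mutually reachable — one SCC of size 2.
{2, 5} are all mutually reachable — one SCC of size 2.
The largest has 4 vertices.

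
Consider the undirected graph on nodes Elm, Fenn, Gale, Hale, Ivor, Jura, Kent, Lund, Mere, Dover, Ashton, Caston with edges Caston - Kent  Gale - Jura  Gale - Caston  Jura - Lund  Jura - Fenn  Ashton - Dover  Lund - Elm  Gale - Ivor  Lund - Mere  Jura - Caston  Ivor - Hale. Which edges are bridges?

The edges on the cycle Gale-Jura-Caston-Gale are not bridges since each lies on that cycle.
But removing Jura - Fenn disconnects Jura from Fenn; removing Lund - Mere disconnects Lund from Mere; removing Hale - Ivor disconnects Hale from Ivor; removing Lund - Elm disconnects Lund from Elm — these are bridges.
In total 8 edges are bridges.

Ashton-Dover, Caston-Kent, Elm-Lund, Fenn-Jura, Gale-Ivor, Hale-Ivor, Jura-Lund, Lund-Mere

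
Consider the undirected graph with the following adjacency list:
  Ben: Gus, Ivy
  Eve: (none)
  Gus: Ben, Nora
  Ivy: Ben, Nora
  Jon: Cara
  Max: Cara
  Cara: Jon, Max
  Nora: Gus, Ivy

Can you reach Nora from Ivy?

Yes

From Ivy we can reach Ben, Gus, Ivy, Nora, which includes Nora.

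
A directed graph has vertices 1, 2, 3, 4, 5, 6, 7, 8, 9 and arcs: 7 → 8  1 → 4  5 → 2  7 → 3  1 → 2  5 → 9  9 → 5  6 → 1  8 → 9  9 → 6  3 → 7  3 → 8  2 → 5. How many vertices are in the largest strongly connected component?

5

{1, 2, 5, 6, 9} are all mutually reachable — one SCC of size 5.
{3, 7} are all mutually reachable — one SCC of size 2.
{4} is an SCC by itself.
{8} is an SCC by itself.
The largest has 5 vertices.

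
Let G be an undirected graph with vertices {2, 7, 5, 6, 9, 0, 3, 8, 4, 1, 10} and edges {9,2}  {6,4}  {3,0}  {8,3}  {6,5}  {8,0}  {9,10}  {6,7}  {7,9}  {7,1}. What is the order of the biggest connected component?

Starting from 0 we can reach 0, 3, 8. That is one component of size 3.
Starting from 1 we can reach 1, 2, 4, 5, 6, 7, 9, 10. That is one component of size 8.
The largest has 8 vertices.

8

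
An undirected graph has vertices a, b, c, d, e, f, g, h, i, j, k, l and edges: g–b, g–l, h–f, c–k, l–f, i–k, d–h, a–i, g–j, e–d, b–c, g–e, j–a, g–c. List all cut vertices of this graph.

g

Removing g increases the component count from 1 to 2, so g is a cut vertex.
By contrast removing k leaves 1 component; it is not a cut vertex. No other vertex is a cut vertex either.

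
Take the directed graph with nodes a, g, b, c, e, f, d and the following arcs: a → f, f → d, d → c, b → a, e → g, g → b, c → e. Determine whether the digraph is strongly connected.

From g we can reach every vertex (a, b, c, d, e, f, g), and every vertex can reach g (a, b, c, d, e, f, g). So the whole graph is one strongly connected component.

Yes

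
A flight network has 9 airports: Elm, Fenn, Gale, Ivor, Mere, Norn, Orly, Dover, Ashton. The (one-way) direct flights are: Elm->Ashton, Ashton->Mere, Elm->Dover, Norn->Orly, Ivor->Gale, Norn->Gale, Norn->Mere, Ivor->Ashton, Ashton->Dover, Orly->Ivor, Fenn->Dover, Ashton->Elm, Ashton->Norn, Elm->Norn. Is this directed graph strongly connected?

No

There is no directed path from Dover to Gale, so the graph is not strongly connected.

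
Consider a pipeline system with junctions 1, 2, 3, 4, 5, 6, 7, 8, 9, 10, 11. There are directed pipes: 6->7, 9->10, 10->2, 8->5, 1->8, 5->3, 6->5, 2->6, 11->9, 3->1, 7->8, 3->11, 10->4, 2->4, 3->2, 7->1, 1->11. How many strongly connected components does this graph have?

{1, 2, 3, 5, 6, 7, 8, 9, 10, 11} are all mutually reachable — one SCC of size 10.
{4} is an SCC by itself.
That gives 2 strongly connected components.

2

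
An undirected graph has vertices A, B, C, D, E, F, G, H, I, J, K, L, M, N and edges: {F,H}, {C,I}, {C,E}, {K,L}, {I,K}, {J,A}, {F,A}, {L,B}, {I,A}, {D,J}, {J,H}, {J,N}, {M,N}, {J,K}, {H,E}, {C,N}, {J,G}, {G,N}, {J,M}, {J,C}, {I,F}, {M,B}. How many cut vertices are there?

1

Removing J increases the component count from 1 to 2, so J is a cut vertex.
By contrast removing C leaves 1 component; it is not a cut vertex. No other vertex is a cut vertex either.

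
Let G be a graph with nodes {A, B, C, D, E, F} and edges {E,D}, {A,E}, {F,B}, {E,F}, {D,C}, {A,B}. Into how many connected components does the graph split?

1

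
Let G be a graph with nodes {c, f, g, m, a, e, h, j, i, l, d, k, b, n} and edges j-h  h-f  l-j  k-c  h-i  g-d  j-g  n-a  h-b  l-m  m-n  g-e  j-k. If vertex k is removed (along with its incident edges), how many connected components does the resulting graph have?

With k gone, the remaining components are: {c}; {a, b, d, e, f, g, h, i, j, l, m, n}.
That is 2 components.

2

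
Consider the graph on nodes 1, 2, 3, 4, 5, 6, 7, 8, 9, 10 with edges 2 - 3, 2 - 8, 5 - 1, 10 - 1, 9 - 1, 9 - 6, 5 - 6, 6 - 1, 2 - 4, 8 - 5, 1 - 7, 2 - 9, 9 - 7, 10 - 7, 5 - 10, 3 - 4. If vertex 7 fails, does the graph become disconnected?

Deleting 7 leaves 1 component (was 1) (its neighbors 1, 9, 10 remain connected to each other), so 7 is not a cut vertex.

No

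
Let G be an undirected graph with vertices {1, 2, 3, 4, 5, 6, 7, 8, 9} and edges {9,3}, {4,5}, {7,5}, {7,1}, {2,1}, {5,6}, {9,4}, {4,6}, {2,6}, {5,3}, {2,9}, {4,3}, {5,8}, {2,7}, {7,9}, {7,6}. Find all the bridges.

5-8

The edges on the cycle 2-7-1-2 are not bridges since each lies on that cycle.
But removing 5–8 disconnects 5 from 8 — this is a bridge.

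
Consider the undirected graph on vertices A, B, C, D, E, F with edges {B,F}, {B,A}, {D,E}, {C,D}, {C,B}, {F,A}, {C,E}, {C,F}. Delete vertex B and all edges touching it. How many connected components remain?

1

With B gone, the remaining components are: {A, C, D, E, F}.
That is 1 component.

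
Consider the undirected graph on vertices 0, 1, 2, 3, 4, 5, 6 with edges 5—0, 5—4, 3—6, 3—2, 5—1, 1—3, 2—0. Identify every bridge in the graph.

3-6, 4-5

The edges on the cycle 5-1-3-2-0-5 are not bridges since each lies on that cycle.
But removing 3—6 disconnects 3 from 6; removing 5—4 disconnects 5 from 4 — these are bridges.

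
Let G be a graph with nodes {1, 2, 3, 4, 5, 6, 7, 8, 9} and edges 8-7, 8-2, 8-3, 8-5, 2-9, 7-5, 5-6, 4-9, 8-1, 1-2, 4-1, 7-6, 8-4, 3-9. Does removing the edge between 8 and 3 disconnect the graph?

No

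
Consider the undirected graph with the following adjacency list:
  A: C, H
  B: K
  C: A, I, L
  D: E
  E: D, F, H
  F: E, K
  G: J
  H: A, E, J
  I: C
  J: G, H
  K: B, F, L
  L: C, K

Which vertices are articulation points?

C, E, H, J, K

Removing C increases the component count from 1 to 2, so C is a cut vertex.
Removing E increases the component count from 1 to 2, so E is a cut vertex.
Removing H increases the component count from 1 to 2, so H is a cut vertex.
Likewise J, K are cut vertices.
By contrast removing F leaves 1 component; it is not a cut vertex. No other vertex is a cut vertex either.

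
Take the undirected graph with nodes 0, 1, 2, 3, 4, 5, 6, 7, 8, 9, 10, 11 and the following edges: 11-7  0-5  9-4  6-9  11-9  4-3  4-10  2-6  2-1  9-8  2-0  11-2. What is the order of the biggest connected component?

Starting from 0 we can reach 0, 1, 2, 3, 4, 5, 6, 7, 8, 9, 10, 11. That is one component of size 12.
The largest has 12 vertices.

12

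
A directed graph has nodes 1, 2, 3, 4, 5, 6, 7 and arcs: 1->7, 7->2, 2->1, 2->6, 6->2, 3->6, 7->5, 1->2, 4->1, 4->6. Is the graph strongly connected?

There is no directed path from 2 to 3, so the graph is not strongly connected.

No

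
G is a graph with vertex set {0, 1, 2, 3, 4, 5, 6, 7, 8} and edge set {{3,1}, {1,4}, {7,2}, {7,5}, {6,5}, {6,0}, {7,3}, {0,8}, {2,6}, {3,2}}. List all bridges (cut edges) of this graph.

0-6, 0-8, 1-3, 1-4

The edges on the cycle 7-3-2-7 are not bridges since each lies on that cycle.
But removing 6—0 disconnects 6 from 0; removing 8—0 disconnects 8 from 0; removing 1—4 disconnects 1 from 4; removing 3—1 disconnects 3 from 1 — these are bridges.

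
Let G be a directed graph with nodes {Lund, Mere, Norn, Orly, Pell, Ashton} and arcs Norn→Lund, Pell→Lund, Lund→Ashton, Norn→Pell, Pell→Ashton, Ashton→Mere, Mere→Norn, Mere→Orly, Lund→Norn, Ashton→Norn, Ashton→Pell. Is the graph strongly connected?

There is no directed path from Orly to Ashton, so the graph is not strongly connected.

No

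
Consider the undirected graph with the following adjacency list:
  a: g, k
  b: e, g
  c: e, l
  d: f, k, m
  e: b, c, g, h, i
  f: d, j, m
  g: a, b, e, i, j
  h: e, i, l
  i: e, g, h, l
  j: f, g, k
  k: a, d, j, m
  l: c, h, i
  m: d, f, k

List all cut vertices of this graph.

g

Removing g increases the component count from 1 to 2, so g is a cut vertex.
By contrast removing b leaves 1 component; it is not a cut vertex. No other vertex is a cut vertex either.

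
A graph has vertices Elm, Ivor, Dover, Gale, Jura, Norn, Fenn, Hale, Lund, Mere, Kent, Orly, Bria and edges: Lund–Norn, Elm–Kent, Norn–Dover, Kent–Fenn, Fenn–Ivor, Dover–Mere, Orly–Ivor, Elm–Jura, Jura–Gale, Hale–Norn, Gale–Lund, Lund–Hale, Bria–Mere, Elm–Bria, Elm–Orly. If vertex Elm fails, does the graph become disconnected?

Deleting Elm raises the number of components from 1 to 2, so Elm is a cut vertex.

Yes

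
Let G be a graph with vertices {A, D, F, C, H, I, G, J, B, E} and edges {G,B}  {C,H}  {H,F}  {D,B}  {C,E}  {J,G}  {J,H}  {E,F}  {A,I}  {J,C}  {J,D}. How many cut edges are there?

The edges on the cycle J-C-E-F-H-J are not bridges since each lies on that cycle.
But removing A—I disconnects A from I — this is a bridge.

1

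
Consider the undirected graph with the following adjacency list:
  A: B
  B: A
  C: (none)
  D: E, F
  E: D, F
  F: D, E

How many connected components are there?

3

C is isolated — a component by itself.
Starting from A we can reach A, B. That is one component of size 2.
Starting from D we can reach D, E, F. That is one component of size 3.
Total: 3 components.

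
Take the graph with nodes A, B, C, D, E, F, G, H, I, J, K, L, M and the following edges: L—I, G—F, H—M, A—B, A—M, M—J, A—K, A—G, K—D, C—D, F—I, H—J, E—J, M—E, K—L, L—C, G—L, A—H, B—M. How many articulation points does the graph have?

1

Removing A increases the component count from 1 to 2, so A is a cut vertex.
By contrast removing G leaves 1 component; it is not a cut vertex. No other vertex is a cut vertex either.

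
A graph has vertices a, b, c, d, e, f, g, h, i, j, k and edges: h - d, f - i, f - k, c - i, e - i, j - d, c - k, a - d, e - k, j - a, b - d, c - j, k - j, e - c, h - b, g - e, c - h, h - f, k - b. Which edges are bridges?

e-g

The edges on the cycle c-h-f-i-c are not bridges since each lies on that cycle.
But removing e - g disconnects e from g — this is a bridge.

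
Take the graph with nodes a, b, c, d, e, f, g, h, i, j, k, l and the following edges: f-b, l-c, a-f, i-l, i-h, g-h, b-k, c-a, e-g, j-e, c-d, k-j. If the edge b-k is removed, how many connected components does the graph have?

b and k are still connected via b-f-a-c-l-i-h-g-e-j-k, so the component count stays at 1.

1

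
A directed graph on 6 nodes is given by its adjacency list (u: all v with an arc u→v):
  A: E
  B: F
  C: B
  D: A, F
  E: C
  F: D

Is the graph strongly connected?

From E we can reach every vertex (A, B, C, D, E, F), and every vertex can reach E (A, B, C, D, E, F). So the whole graph is one strongly connected component.

Yes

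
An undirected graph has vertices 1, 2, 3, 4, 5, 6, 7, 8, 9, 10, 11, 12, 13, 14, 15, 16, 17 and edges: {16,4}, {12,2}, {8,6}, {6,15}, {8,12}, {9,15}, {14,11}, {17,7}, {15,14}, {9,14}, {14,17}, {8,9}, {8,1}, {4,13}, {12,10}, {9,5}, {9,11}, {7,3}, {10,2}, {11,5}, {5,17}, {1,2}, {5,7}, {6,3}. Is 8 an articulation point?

Deleting 8 raises the number of components from 2 to 3, so 8 is a cut vertex.

Yes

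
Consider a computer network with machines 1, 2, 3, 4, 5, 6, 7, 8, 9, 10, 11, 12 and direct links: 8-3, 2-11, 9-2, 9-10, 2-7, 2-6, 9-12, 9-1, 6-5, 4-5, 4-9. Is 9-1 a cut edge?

Removing 9-1 leaves no path between 9 and 1: the component count goes from 2 to 3. So it is a bridge.

Yes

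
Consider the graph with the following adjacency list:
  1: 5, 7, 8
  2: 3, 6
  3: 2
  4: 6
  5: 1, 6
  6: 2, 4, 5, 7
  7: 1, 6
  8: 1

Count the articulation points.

3

Removing 1 increases the component count from 1 to 2, so 1 is a cut vertex.
Removing 2 increases the component count from 1 to 2, so 2 is a cut vertex.
Removing 6 increases the component count from 1 to 3, so 6 is a cut vertex.
By contrast removing 5 leaves 1 component; it is not a cut vertex. No other vertex is a cut vertex either.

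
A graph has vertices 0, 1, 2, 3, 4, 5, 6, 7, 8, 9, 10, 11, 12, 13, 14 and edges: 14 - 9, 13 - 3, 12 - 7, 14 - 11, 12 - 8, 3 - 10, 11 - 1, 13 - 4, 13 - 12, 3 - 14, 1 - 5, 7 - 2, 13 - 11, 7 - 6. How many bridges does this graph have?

10

The edges on the cycle 13-3-14-11-13 are not bridges since each lies on that cycle.
But removing 8 - 12 disconnects 8 from 12; removing 1 - 11 disconnects 1 from 11; removing 14 - 9 disconnects 14 from 9; removing 3 - 10 disconnects 3 from 10 — these are bridges.
In total 10 edges are bridges.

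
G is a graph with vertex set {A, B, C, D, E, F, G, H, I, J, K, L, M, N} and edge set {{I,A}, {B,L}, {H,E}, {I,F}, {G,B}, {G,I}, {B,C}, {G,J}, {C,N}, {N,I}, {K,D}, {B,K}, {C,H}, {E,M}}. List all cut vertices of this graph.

Removing B increases the component count from 1 to 3, so B is a cut vertex.
Removing C increases the component count from 1 to 2, so C is a cut vertex.
Removing E increases the component count from 1 to 2, so E is a cut vertex.
Likewise G, H, I, K are cut vertices.
By contrast removing D leaves 1 component; it is not a cut vertex. No other vertex is a cut vertex either.

B, C, E, G, H, I, K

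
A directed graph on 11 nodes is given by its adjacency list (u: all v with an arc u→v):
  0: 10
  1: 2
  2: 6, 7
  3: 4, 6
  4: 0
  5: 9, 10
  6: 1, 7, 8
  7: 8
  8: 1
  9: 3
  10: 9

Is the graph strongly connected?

There is no directed path from 4 to 5, so the graph is not strongly connected.

No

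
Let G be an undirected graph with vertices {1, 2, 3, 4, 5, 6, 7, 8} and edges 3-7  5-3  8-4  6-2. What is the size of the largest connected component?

1 is isolated — a component by itself.
Starting from 2 we can reach 2, 6. That is one component of size 2.
Starting from 4 we can reach 4, 8. That is one component of size 2.
Starting from 3 we can reach 3, 5, 7. That is one component of size 3.
The largest has 3 vertices.

3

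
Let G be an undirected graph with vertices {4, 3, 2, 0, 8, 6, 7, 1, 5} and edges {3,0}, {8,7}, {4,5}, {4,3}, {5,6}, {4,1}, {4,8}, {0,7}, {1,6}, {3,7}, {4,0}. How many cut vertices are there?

1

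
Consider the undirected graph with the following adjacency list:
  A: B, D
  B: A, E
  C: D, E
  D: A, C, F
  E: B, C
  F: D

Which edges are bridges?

The edges on the cycle A-D-C-E-B-A are not bridges since each lies on that cycle.
But removing D-F disconnects D from F — this is a bridge.

D-F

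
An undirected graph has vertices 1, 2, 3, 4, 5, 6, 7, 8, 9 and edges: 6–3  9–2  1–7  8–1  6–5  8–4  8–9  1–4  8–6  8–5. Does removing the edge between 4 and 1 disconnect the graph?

After removing 4–1, the path 4-8-1 still connects them, so the edge is not a bridge.

No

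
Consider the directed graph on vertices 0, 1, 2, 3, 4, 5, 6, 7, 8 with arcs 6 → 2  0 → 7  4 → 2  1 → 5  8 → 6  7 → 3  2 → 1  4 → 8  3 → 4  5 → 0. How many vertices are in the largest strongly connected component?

{0, 1, 2, 3, 4, 5, 6, 7, 8} are all mutually reachable — one SCC of size 9.
The largest has 9 vertices.

9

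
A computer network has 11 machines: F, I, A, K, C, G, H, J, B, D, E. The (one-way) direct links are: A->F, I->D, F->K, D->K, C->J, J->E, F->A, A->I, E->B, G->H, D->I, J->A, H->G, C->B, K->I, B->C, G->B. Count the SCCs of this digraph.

4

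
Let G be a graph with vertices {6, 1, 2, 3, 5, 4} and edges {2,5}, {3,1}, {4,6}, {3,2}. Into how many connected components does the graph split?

Starting from 4 we can reach 4, 6. That is one component of size 2.
Starting from 1 we can reach 1, 2, 3, 5. That is one component of size 4.
Total: 2 components.

2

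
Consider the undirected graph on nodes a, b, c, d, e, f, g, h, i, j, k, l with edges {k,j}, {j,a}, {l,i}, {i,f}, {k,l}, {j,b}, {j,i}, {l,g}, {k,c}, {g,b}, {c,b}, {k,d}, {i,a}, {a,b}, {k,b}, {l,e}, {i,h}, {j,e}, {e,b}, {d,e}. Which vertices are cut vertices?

i

Removing i increases the component count from 1 to 3, so i is a cut vertex.
By contrast removing b leaves 1 component; it is not a cut vertex. No other vertex is a cut vertex either.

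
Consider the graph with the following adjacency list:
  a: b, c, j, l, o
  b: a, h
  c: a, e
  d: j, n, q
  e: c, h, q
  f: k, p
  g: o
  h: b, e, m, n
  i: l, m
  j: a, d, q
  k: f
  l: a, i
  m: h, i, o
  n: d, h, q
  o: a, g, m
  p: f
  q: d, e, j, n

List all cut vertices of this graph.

Removing f increases the component count from 2 to 3, so f is a cut vertex.
Removing o increases the component count from 2 to 3, so o is a cut vertex.
By contrast removing q leaves 2 components; it is not a cut vertex. No other vertex is a cut vertex either.

f, o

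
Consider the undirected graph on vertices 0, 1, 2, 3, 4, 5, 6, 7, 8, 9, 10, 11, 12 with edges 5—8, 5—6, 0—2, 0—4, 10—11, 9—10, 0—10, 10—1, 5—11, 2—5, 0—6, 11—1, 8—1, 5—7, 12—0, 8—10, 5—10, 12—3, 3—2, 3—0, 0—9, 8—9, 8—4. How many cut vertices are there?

Removing 5 increases the component count from 1 to 2, so 5 is a cut vertex.
By contrast removing 9 leaves 1 component; it is not a cut vertex. No other vertex is a cut vertex either.

1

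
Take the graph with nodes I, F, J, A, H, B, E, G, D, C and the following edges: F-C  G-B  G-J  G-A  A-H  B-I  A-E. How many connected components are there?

3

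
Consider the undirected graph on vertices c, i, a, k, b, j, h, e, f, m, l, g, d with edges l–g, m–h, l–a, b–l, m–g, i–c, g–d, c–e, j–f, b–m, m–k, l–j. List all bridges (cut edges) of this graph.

a-l, c-e, c-i, d-g, f-j, h-m, j-l, k-m

The edges on the cycle b-l-g-m-b are not bridges since each lies on that cycle.
But removing a–l disconnects a from l; removing c–e disconnects c from e; removing k–m disconnects k from m; removing d–g disconnects d from g — these are bridges.
In total 8 edges are bridges.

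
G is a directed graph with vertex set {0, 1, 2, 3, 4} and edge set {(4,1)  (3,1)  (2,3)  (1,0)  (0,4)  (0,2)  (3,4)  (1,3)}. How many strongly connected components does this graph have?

1

{0, 1, 2, 3, 4} are all mutually reachable — one SCC of size 5.
That gives 1 strongly connected component.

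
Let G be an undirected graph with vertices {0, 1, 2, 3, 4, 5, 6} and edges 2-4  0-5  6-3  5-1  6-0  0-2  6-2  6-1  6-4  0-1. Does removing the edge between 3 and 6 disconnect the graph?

Yes

Removing 3-6 leaves no path between 3 and 6: the component count goes from 1 to 2. So it is a bridge.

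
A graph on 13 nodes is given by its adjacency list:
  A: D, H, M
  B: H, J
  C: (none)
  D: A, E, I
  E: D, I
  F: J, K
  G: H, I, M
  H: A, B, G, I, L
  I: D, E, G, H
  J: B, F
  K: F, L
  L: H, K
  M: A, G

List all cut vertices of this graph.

H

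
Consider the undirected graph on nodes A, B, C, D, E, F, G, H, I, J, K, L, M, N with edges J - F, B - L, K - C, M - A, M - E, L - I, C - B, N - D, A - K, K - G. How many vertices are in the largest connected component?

H is isolated — a component by itself.
Starting from D we can reach D, N. That is one component of size 2.
Starting from F we can reach F, J. That is one component of size 2.
Starting from A we can reach A, B, C, E, G, I, K, L, M. That is one component of size 9.
The largest has 9 vertices.

9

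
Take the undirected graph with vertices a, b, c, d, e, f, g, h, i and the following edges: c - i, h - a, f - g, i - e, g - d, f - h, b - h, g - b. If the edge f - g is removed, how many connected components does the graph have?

f and g are still connected via f-h-b-g, so the component count stays at 2.

2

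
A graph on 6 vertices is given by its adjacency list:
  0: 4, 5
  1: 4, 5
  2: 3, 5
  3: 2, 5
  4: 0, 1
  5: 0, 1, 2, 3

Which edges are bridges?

The edges on the cycle 5-3-2-5 are not bridges since each lies on that cycle.
Every edge lies on some cycle, so there are no bridges.

none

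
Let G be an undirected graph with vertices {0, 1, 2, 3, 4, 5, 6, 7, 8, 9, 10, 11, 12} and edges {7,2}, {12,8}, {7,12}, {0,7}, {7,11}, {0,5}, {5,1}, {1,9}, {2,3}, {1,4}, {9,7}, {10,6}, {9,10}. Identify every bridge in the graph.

The edges on the cycle 0-5-1-9-7-0 are not bridges since each lies on that cycle.
But removing 7—2 disconnects 7 from 2; removing 10—9 disconnects 10 from 9; removing 10—6 disconnects 10 from 6; removing 12—8 disconnects 12 from 8 — these are bridges.
In total 8 edges are bridges.

1-4, 10-6, 10-9, 11-7, 12-7, 12-8, 2-3, 2-7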